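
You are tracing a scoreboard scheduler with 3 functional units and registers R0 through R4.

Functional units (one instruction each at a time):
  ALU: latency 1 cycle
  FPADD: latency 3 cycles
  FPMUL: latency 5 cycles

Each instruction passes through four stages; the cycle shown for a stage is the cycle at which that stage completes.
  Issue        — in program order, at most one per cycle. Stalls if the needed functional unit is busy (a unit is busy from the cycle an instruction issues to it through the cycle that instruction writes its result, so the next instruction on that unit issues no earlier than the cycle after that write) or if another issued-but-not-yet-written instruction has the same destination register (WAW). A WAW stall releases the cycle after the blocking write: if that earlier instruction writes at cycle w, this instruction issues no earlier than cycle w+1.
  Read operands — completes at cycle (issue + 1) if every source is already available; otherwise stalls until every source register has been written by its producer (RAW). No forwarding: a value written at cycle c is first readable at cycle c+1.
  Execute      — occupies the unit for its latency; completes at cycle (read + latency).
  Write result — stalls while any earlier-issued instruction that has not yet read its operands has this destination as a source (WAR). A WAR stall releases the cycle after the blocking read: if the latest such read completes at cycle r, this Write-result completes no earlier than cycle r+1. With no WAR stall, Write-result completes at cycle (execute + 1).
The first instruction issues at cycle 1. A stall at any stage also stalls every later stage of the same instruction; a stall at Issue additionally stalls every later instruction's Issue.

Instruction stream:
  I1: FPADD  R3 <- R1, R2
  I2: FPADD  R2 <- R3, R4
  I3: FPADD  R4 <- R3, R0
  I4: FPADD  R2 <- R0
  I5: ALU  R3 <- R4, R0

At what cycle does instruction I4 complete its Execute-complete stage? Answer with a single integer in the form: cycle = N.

c1: I1 issues→FPADD
c2: I1 reads
c5: I1 exec-done
c6: I1 writes R3
c7: I2 issues→FPADD
c8: I2 reads
c11: I2 exec-done
c12: I2 writes R2
c13: I3 issues→FPADD
c14: I3 reads
c17: I3 exec-done
c18: I3 writes R4
c19: I4 issues→FPADD
c20: I4 reads · I5 issues→ALU
c21: I5 reads
c22: I5 exec-done
c23: I4 exec-done · I5 writes R3
c24: I4 writes R2

cycle = 23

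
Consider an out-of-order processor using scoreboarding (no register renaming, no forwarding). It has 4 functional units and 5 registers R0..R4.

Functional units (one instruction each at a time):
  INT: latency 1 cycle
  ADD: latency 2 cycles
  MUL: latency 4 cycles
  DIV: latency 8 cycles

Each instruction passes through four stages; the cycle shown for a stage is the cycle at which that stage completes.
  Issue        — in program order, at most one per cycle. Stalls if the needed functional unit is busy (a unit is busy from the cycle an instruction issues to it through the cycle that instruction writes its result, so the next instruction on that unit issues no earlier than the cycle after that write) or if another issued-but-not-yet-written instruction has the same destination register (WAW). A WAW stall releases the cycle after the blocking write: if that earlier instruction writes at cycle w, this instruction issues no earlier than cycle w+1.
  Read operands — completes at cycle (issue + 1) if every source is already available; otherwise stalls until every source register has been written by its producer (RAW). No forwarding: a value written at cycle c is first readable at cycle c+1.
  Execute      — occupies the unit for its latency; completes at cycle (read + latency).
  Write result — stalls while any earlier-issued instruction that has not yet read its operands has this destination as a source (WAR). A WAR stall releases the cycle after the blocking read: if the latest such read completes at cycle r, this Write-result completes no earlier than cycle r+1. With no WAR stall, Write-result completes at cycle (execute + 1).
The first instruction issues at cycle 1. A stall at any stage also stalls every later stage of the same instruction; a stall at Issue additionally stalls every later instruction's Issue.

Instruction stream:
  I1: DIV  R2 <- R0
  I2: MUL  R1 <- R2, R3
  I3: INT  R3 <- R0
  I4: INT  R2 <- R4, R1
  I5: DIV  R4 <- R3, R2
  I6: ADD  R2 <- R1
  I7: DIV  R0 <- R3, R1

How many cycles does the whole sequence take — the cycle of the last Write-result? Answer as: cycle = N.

I1 -> (1, 2, 10, 11)
I2 -> (2, 12, 16, 17)  // RAW R2: wait I1 write@11
I3 -> (3, 4, 5, 13)  // WAR R3: wait I2 read@12
I4 -> (14, 18, 19, 20)  // struct: INT busy until I3 writes@13, RAW R1: wait I2 write@17
I5 -> (15, 21, 29, 30)  // RAW R2: wait I4 write@20
I6 -> (21, 22, 24, 25)  // WAW R2: wait I4 write@20
I7 -> (31, 32, 40, 41)  // struct: DIV busy until I5 writes@30

cycle = 41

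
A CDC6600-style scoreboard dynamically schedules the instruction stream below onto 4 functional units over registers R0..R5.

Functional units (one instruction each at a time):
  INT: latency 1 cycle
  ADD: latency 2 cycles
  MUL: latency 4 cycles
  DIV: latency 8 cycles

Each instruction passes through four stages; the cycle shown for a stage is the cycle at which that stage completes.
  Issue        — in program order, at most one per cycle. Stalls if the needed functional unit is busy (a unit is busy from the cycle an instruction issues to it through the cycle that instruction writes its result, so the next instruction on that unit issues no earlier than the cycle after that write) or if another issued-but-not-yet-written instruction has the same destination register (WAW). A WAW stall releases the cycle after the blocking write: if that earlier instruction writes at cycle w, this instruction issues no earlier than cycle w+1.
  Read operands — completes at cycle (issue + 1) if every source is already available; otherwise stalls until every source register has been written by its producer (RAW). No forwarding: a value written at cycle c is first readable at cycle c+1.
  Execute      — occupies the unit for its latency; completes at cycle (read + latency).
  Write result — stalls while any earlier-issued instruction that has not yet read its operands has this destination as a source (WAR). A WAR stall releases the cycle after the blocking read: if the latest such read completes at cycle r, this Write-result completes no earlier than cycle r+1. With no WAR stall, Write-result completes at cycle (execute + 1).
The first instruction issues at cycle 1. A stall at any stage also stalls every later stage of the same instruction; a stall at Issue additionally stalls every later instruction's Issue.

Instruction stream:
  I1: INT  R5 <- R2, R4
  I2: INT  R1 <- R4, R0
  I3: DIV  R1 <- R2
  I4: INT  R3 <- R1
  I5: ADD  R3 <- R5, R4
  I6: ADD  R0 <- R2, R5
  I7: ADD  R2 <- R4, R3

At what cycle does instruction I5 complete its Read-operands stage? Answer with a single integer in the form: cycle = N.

1) issue 1, read 2, done 3, write 4
2) issue 5, read 6, done 7, write 8  <struct: INT busy until I1 writes@4>
3) issue 9, read 10, done 18, write 19  <WAW R1: wait I2 write@8>
4) issue 10, read 20, done 21, write 22  <RAW R1: wait I3 write@19>
5) issue 23, read 24, done 26, write 27  <WAW R3: wait I4 write@22>
6) issue 28, read 29, done 31, write 32  <struct: ADD busy until I5 writes@27>
7) issue 33, read 34, done 36, write 37  <struct: ADD busy until I6 writes@32>

cycle = 24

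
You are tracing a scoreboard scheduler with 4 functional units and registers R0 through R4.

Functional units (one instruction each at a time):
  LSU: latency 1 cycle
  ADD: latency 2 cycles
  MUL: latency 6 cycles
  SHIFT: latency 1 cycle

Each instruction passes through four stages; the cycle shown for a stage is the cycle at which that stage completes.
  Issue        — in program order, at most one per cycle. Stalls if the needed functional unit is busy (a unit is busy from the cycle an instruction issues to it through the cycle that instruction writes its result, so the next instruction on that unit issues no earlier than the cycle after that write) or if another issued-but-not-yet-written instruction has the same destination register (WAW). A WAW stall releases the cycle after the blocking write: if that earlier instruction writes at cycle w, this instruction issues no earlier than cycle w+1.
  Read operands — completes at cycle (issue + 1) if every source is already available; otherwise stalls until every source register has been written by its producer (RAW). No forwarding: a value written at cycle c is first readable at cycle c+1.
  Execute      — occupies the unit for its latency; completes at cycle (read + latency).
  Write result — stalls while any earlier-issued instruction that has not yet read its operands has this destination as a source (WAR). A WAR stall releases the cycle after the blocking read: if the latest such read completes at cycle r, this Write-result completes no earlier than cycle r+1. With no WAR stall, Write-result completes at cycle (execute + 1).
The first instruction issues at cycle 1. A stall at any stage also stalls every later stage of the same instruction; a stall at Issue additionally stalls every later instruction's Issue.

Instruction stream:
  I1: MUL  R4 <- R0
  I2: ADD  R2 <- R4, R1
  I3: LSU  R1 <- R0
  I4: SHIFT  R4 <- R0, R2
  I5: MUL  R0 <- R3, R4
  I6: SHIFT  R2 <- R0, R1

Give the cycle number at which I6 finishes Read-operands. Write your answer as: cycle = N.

  I1 | 1 | 2 | 8 | 9
  I2 | 2 | 10 | 12 | 13   RAW R4: wait I1 write@9
  I3 | 3 | 4 | 5 | 11   WAR R1: wait I2 read@10
  I4 | 10 | 14 | 15 | 16   WAW R4: wait I1 write@9 · RAW R2: wait I2 write@13
  I5 | 11 | 17 | 23 | 24   RAW R4: wait I4 write@16
  I6 | 17 | 25 | 26 | 27   struct: SHIFT busy until I4 writes@16 · RAW R0: wait I5 write@24

cycle = 25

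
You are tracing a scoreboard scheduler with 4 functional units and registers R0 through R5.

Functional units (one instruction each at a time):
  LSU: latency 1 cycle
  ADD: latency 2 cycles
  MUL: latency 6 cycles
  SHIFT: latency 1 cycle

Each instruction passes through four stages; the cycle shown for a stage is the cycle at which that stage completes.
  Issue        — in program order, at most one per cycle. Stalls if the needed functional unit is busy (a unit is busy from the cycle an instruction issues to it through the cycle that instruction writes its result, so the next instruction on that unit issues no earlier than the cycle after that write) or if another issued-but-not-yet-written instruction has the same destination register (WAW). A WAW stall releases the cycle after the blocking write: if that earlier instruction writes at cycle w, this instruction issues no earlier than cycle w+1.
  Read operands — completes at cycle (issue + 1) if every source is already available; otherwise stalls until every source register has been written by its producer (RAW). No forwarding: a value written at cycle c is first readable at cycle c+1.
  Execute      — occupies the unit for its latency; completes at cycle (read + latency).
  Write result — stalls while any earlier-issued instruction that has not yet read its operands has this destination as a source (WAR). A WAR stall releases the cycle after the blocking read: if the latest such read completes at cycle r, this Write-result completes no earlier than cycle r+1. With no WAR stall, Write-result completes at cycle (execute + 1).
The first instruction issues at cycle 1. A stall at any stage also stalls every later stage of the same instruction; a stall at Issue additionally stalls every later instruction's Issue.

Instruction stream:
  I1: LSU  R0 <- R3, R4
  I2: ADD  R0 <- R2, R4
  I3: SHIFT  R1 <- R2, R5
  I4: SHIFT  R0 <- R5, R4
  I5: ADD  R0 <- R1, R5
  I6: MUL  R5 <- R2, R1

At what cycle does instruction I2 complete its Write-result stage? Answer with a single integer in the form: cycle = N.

t=1  I1→LSU
t=2  I1 RO
t=3  I1 EX
t=4  I1 WR R0
t=5  I2→ADD
t=6  I2 RO · I3→SHIFT
t=7  I3 RO
t=8  I2 EX · I3 EX
t=9  I2 WR R0 · I3 WR R1
t=10  I4→SHIFT
t=11  I4 RO
t=12  I4 EX
t=13  I4 WR R0
t=14  I5→ADD
t=15  I5 RO · I6→MUL
t=16  I6 RO
t=17  I5 EX
t=18  I5 WR R0
t=22  I6 EX
t=23  I6 WR R5

cycle = 9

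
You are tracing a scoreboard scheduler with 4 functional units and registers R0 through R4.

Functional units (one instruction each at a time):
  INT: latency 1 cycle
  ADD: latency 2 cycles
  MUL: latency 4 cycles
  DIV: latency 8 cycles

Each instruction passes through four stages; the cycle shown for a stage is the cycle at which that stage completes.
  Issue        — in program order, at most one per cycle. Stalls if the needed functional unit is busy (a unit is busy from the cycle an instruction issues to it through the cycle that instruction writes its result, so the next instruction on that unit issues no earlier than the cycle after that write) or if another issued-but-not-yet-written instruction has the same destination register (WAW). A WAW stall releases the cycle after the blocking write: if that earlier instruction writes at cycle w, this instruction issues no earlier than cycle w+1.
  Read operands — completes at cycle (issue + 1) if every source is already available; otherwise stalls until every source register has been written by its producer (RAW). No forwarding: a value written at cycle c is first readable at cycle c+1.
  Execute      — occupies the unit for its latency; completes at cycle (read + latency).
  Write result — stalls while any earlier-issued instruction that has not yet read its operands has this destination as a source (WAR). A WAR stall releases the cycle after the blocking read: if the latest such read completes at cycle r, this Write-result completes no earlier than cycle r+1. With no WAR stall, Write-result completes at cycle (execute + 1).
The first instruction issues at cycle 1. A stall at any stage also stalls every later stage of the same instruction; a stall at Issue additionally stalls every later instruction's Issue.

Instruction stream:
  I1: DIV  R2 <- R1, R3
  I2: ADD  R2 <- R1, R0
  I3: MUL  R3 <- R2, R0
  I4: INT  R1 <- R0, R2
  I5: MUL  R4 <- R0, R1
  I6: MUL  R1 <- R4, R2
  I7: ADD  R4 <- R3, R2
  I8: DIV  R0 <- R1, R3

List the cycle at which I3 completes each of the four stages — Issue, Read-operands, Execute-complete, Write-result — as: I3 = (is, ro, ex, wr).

I3 = (13, 17, 21, 22)

[I1] 1/2/10/11
[I2] 12/13/15/16  (WAW R2: wait I1 write@11)
[I3] 13/17/21/22  (RAW R2: wait I2 write@16)
[I4] 14/17/18/19  (RAW R2: wait I2 write@16)
[I5] 23/24/28/29  (struct: MUL busy until I3 writes@22)
[I6] 30/31/35/36  (struct: MUL busy until I5 writes@29)
[I7] 31/32/34/35
[I8] 32/37/45/46  (RAW R1: wait I6 write@36)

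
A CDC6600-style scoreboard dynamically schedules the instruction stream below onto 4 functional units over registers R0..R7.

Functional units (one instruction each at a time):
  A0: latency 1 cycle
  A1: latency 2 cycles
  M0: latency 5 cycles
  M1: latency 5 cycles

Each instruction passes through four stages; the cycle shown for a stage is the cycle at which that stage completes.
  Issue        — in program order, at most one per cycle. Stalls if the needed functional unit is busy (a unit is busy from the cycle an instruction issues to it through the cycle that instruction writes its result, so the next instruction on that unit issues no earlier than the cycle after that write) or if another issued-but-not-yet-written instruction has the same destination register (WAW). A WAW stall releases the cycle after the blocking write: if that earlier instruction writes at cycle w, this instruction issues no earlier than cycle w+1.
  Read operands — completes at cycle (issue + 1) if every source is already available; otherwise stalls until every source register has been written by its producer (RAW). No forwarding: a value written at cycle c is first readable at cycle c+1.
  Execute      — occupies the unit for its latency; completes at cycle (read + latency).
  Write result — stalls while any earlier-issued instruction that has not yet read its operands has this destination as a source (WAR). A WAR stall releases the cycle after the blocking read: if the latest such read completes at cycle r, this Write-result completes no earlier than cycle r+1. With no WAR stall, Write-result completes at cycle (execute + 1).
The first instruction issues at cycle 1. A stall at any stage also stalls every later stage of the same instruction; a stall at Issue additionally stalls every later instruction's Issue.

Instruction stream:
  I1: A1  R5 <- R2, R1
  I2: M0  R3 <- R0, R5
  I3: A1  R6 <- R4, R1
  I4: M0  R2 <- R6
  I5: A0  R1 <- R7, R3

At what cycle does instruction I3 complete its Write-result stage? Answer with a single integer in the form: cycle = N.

t=1  I1→A1
t=2  I1 RO; I2→M0
t=4  I1 EX
t=5  I1 WR R5
t=6  I2 RO; I3→A1
t=7  I3 RO
t=9  I3 EX
t=10  I3 WR R6
t=11  I2 EX
t=12  I2 WR R3
t=13  I4→M0
t=14  I4 RO; I5→A0
t=15  I5 RO
t=16  I5 EX
t=17  I5 WR R1
t=19  I4 EX
t=20  I4 WR R2

cycle = 10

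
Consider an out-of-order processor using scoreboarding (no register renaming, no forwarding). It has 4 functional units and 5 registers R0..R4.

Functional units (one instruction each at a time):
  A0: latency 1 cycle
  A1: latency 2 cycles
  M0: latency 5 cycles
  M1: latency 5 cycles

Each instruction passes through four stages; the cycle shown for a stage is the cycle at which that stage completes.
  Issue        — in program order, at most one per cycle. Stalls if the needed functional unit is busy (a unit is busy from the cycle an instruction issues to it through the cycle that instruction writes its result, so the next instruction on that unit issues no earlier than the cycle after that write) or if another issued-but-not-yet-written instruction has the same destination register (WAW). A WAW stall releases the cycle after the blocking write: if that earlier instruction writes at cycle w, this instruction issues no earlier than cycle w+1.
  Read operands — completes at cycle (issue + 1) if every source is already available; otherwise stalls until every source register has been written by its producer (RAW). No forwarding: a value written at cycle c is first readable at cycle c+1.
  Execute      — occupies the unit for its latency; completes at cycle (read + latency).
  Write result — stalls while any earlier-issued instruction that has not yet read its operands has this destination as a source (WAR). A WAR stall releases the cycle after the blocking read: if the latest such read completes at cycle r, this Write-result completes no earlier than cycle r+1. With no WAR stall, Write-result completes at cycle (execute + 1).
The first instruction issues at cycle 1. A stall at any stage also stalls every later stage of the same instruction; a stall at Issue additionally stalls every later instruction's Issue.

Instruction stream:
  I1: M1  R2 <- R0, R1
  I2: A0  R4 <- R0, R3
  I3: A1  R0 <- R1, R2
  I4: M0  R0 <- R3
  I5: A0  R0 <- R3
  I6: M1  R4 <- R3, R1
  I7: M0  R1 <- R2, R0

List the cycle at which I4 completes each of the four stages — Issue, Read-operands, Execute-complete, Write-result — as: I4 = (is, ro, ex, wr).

I4 = (13, 14, 19, 20)

I1 -> (1, 2, 7, 8)
I2 -> (2, 3, 4, 5)
I3 -> (3, 9, 11, 12)  // RAW R2: wait I1 write@8
I4 -> (13, 14, 19, 20)  // WAW R0: wait I3 write@12
I5 -> (21, 22, 23, 24)  // WAW R0: wait I4 write@20
I6 -> (22, 23, 28, 29)
I7 -> (23, 25, 30, 31)  // RAW R0: wait I5 write@24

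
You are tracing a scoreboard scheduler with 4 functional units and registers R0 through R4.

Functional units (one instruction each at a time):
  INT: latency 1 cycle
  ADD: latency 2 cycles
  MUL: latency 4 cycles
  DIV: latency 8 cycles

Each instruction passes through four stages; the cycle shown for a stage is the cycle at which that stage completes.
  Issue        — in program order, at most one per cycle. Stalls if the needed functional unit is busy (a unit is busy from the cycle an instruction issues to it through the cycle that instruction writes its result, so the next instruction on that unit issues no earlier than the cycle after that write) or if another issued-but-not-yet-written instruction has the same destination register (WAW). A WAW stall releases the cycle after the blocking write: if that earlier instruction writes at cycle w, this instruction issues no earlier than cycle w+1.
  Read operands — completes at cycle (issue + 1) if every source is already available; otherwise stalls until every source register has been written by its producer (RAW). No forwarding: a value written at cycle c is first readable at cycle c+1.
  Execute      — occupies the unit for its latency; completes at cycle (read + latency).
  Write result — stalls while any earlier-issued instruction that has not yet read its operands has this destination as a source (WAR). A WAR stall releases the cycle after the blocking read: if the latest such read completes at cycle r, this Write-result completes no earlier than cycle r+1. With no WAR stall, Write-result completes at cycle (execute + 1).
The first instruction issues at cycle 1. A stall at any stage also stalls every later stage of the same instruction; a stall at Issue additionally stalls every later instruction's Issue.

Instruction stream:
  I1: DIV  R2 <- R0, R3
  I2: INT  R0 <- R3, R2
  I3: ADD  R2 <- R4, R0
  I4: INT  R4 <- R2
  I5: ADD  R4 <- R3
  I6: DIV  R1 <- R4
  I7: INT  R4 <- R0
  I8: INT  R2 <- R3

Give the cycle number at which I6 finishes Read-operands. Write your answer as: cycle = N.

cycle = 27

I1 -> (1, 2, 10, 11)
I2 -> (2, 12, 13, 14)  // RAW R2: wait I1 write@11
I3 -> (12, 15, 17, 18)  // WAW R2: wait I1 write@11, RAW R0: wait I2 write@14
I4 -> (15, 19, 20, 21)  // struct: INT busy until I2 writes@14, RAW R2: wait I3 write@18
I5 -> (22, 23, 25, 26)  // WAW R4: wait I4 write@21
I6 -> (23, 27, 35, 36)  // RAW R4: wait I5 write@26
I7 -> (27, 28, 29, 30)  // WAW R4: wait I5 write@26
I8 -> (31, 32, 33, 34)  // struct: INT busy until I7 writes@30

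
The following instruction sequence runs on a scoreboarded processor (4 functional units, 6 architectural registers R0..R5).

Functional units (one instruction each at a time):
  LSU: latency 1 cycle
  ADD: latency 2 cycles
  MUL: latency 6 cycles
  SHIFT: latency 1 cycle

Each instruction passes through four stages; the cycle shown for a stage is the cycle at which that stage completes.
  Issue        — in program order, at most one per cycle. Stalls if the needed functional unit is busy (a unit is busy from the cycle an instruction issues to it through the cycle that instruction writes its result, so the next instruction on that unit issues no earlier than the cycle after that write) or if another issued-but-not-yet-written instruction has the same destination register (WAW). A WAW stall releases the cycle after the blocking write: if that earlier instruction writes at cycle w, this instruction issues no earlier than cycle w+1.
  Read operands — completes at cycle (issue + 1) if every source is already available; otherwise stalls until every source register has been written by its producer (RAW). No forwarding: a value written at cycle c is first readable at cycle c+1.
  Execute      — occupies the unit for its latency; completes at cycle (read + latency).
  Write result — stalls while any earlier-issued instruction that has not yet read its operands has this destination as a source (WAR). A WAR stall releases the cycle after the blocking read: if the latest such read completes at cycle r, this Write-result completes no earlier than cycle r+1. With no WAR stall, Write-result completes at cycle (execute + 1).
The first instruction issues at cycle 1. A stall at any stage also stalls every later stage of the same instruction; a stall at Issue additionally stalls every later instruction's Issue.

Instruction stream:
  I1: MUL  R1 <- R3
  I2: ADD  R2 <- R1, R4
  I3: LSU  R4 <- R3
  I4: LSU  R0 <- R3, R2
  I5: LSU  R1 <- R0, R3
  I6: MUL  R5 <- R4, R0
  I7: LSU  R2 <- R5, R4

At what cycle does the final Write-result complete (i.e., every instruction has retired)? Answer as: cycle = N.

cycle 1: I1 dispatched to MUL
cycle 2: I1 operands ready, I2 dispatched to ADD
cycle 3: I3 dispatched to LSU
cycle 4: I3 operands ready
cycle 5: I3 complete
cycle 8: I1 complete
cycle 9: R1←I1
cycle 10: I2 operands ready
cycle 11: R4←I3
cycle 12: I2 complete, I4 dispatched to LSU
cycle 13: R2←I2
cycle 14: I4 operands ready
cycle 15: I4 complete
cycle 16: R0←I4
cycle 17: I5 dispatched to LSU
cycle 18: I5 operands ready, I6 dispatched to MUL
cycle 19: I5 complete, I6 operands ready
cycle 20: R1←I5
cycle 21: I7 dispatched to LSU
cycle 25: I6 complete
cycle 26: R5←I6
cycle 27: I7 operands ready
cycle 28: I7 complete
cycle 29: R2←I7

cycle = 29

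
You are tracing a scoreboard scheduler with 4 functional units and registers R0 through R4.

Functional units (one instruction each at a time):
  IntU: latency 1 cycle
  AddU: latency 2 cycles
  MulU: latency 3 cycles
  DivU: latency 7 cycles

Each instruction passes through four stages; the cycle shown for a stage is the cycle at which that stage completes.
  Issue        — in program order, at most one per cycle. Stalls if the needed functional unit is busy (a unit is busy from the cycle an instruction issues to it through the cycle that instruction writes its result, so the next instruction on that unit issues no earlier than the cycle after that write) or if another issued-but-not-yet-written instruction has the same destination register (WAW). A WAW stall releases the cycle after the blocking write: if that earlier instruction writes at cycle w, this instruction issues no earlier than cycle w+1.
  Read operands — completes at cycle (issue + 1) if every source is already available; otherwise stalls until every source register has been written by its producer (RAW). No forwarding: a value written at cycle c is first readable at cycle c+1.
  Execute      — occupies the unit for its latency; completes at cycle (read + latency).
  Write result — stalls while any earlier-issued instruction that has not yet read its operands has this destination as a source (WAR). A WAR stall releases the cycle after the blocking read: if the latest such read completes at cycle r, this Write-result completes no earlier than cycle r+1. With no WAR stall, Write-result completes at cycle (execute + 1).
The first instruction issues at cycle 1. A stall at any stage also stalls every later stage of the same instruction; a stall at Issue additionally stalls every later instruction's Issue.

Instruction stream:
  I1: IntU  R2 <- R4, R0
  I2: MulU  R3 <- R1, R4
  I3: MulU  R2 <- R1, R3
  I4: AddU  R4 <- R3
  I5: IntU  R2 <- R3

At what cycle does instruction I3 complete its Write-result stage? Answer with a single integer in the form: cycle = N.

cycle = 13

c1: I1 issues→IntU
c2: I1 reads, I2 issues→MulU
c3: I1 exec-done, I2 reads
c4: I1 writes R2
c6: I2 exec-done
c7: I2 writes R3
c8: I3 issues→MulU
c9: I3 reads, I4 issues→AddU
c10: I4 reads
c12: I3 exec-done, I4 exec-done
c13: I3 writes R2, I4 writes R4
c14: I5 issues→IntU
c15: I5 reads
c16: I5 exec-done
c17: I5 writes R2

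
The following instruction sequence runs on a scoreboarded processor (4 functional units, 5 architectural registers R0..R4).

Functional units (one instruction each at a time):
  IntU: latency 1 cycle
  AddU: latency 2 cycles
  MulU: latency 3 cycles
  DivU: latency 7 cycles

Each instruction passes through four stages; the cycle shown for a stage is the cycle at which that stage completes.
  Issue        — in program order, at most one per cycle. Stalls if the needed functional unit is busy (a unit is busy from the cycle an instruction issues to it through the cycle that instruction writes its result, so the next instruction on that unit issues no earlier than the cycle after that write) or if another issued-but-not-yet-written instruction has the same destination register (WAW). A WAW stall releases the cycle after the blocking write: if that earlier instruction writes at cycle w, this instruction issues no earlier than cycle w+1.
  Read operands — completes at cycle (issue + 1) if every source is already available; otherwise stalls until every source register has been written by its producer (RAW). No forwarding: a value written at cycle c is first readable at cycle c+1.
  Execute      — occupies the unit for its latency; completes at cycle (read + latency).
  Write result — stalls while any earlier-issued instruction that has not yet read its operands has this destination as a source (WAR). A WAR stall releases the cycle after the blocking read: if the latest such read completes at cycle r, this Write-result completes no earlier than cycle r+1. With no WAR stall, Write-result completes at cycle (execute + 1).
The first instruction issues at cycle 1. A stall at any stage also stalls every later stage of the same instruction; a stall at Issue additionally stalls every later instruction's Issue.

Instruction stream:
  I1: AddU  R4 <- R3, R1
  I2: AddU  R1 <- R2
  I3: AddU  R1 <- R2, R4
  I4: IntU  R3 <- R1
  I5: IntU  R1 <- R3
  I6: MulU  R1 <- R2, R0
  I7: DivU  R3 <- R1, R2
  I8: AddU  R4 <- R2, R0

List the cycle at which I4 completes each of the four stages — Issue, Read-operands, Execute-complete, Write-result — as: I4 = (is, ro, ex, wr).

I4 = (12, 16, 17, 18)

[1] I1 issues→AddU
[2] I1 reads
[4] I1 exec-done
[5] I1 writes R4
[6] I2 issues→AddU
[7] I2 reads
[9] I2 exec-done
[10] I2 writes R1
[11] I3 issues→AddU
[12] I3 reads | I4 issues→IntU
[14] I3 exec-done
[15] I3 writes R1
[16] I4 reads
[17] I4 exec-done
[18] I4 writes R3
[19] I5 issues→IntU
[20] I5 reads
[21] I5 exec-done
[22] I5 writes R1
[23] I6 issues→MulU
[24] I6 reads | I7 issues→DivU
[25] I8 issues→AddU
[26] I8 reads
[27] I6 exec-done
[28] I6 writes R1 | I8 exec-done
[29] I7 reads | I8 writes R4
[36] I7 exec-done
[37] I7 writes R3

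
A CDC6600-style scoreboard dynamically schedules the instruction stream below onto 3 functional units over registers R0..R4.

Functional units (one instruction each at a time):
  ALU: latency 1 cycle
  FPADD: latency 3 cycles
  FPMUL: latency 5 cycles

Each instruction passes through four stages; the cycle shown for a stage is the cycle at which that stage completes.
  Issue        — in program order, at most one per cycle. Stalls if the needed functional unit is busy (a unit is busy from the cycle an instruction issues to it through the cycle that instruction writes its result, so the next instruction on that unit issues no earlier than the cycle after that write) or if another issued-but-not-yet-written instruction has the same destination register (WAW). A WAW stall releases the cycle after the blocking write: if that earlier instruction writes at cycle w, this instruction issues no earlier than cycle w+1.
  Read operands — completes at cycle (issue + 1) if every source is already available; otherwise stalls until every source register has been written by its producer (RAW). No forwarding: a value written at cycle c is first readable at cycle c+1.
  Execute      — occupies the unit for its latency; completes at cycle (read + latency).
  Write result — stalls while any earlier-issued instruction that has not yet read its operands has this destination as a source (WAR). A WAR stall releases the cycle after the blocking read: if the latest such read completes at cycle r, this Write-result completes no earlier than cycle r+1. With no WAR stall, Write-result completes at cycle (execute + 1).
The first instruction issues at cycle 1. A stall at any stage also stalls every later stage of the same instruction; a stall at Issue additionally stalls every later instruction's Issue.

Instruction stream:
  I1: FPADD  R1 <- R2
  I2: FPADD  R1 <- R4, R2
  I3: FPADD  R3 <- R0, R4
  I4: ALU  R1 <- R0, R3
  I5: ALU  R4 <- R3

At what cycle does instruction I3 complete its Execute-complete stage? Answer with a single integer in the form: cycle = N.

cycle = 17

1) issue 1, read 2, done 5, write 6
2) issue 7, read 8, done 11, write 12  <struct: FPADD busy until I1 writes@6>
3) issue 13, read 14, done 17, write 18  <struct: FPADD busy until I2 writes@12>
4) issue 14, read 19, done 20, write 21  <RAW R3: wait I3 write@18>
5) issue 22, read 23, done 24, write 25  <struct: ALU busy until I4 writes@21>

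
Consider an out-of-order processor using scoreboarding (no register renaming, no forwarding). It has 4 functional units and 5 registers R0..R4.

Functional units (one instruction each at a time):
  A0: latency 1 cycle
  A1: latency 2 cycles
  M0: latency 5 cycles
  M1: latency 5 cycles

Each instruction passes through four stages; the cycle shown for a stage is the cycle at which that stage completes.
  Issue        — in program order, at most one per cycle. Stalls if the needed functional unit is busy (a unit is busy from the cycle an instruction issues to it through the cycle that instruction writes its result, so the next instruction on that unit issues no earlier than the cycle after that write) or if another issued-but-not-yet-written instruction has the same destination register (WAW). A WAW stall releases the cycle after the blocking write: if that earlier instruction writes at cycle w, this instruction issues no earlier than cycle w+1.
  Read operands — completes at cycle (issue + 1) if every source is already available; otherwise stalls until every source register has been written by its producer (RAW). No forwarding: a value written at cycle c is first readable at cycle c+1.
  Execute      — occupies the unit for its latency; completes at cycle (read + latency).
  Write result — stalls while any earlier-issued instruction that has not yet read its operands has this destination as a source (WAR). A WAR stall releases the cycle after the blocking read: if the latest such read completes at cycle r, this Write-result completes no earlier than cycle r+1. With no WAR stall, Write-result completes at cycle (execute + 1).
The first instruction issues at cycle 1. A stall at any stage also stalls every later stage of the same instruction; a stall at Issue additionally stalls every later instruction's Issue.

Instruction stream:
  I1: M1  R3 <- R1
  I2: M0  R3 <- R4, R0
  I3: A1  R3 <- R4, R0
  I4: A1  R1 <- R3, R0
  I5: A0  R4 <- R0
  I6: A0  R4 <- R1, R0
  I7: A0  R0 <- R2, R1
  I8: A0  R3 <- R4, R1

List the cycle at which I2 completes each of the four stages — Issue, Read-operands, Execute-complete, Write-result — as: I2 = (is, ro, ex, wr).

I2 = (9, 10, 15, 16)

1) issue 1, read 2, done 7, write 8
2) issue 9, read 10, done 15, write 16  <WAW R3: wait I1 write@8>
3) issue 17, read 18, done 20, write 21  <WAW R3: wait I2 write@16>
4) issue 22, read 23, done 25, write 26  <struct: A1 busy until I3 writes@21>
5) issue 23, read 24, done 25, write 26
6) issue 27, read 28, done 29, write 30  <struct: A0 busy until I5 writes@26>
7) issue 31, read 32, done 33, write 34  <struct: A0 busy until I6 writes@30>
8) issue 35, read 36, done 37, write 38  <struct: A0 busy until I7 writes@34>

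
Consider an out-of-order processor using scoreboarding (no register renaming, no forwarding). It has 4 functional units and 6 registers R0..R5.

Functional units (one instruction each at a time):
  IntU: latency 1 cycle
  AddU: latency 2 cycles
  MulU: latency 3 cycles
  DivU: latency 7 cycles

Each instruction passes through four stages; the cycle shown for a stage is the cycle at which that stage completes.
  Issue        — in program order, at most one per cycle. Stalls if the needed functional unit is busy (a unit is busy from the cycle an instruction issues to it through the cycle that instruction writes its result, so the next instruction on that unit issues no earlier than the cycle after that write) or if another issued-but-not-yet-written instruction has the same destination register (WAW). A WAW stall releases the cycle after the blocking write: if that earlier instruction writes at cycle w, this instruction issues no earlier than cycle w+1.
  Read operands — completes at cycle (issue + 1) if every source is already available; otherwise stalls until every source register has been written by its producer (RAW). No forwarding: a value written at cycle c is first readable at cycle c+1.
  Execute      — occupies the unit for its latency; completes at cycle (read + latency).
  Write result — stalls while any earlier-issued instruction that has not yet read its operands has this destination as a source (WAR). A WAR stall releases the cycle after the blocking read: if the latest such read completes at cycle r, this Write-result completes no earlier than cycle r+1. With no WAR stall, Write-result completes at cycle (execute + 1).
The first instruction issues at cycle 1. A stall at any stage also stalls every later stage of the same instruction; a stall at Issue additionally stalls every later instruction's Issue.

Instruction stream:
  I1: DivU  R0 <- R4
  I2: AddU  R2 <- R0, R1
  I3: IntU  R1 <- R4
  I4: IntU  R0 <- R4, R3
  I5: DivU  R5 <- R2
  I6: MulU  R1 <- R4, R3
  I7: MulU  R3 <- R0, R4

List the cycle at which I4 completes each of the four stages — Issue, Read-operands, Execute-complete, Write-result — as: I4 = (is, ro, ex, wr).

I1  is:1  ro:2  ex:9  wr:10
I2  is:2  ro:11  ex:13  wr:14  — RAW R0: wait I1 write@10
I3  is:3  ro:4  ex:5  wr:12  — WAR R1: wait I2 read@11
I4  is:13  ro:14  ex:15  wr:16  — struct: IntU busy until I3 writes@12
I5  is:14  ro:15  ex:22  wr:23
I6  is:15  ro:16  ex:19  wr:20
I7  is:21  ro:22  ex:25  wr:26  — struct: MulU busy until I6 writes@20

I4 = (13, 14, 15, 16)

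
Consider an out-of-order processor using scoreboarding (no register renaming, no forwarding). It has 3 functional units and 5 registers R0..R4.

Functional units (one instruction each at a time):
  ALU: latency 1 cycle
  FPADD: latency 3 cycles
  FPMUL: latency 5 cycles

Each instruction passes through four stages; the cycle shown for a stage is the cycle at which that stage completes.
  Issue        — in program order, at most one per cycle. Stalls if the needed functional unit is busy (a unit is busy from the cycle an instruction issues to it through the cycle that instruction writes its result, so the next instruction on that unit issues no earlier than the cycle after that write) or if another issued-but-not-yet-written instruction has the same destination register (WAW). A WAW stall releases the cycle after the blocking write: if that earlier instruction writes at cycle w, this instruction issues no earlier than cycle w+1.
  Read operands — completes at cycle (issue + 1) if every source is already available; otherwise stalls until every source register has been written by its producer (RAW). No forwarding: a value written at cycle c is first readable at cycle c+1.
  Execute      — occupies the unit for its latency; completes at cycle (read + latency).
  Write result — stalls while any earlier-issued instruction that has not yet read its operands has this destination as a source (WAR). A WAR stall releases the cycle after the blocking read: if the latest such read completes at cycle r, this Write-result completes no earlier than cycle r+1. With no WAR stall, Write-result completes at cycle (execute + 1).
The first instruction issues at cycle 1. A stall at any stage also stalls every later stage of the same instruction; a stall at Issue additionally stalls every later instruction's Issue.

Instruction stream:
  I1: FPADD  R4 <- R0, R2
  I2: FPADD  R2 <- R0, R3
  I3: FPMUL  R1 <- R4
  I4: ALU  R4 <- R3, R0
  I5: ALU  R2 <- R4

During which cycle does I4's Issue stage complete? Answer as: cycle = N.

cycle = 9

I1: IS=1 RO=2 EX=5 WR=6
I2: IS=7 RO=8 EX=11 WR=12  [struct: FPADD busy until I1 writes@6]
I3: IS=8 RO=9 EX=14 WR=15
I4: IS=9 RO=10 EX=11 WR=12
I5: IS=13 RO=14 EX=15 WR=16  [struct: ALU busy until I4 writes@12]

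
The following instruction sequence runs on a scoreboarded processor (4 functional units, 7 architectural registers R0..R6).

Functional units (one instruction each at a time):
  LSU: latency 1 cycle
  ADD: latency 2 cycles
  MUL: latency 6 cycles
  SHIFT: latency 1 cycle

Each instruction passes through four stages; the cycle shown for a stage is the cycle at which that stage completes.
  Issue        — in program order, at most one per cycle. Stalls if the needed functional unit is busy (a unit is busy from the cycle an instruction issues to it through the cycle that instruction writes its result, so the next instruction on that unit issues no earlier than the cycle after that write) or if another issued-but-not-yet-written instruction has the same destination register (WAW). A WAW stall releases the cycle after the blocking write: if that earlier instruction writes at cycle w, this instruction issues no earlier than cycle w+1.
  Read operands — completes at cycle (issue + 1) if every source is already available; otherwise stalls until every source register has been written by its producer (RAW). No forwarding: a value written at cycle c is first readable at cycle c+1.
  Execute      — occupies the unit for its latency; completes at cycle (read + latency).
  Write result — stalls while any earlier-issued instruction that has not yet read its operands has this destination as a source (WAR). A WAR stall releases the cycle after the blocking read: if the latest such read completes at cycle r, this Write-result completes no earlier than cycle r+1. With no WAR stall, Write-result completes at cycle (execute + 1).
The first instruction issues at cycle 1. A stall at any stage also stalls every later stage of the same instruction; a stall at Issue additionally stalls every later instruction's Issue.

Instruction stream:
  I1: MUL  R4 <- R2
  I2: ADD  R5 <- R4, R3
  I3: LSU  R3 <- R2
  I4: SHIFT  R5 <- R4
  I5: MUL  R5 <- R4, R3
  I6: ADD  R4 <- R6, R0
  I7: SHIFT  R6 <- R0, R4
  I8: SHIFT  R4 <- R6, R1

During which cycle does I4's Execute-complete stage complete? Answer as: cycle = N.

t=1  I1 dispatched to MUL
t=2  I1 operands ready · I2 dispatched to ADD
t=3  I3 dispatched to LSU
t=4  I3 operands ready
t=5  I3 complete
t=8  I1 complete
t=9  R4←I1
t=10  I2 operands ready
t=11  R3←I3
t=12  I2 complete
t=13  R5←I2
t=14  I4 dispatched to SHIFT
t=15  I4 operands ready
t=16  I4 complete
t=17  R5←I4
t=18  I5 dispatched to MUL
t=19  I5 operands ready · I6 dispatched to ADD
t=20  I6 operands ready · I7 dispatched to SHIFT
t=22  I6 complete
t=23  R4←I6
t=24  I7 operands ready
t=25  I5 complete · I7 complete
t=26  R5←I5 · R6←I7
t=27  I8 dispatched to SHIFT
t=28  I8 operands ready
t=29  I8 complete
t=30  R4←I8

cycle = 16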